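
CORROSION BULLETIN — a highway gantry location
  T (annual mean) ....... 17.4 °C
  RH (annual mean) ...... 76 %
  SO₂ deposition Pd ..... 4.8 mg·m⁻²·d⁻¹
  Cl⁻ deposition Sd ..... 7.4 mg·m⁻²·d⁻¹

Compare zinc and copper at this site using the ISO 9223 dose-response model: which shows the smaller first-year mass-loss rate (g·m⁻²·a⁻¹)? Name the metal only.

zinc

zinc: f(T) = -0.071·(T−10) [T>10 °C] = -0.5254
  sulphur-dioxide contribution → 0.5017 μm/a
  chloride contribution → 0.4414 μm/a
  ⇒ r_corr(zinc) = 0.9431 μm/a
  mass loss = 0.9431 μm/a × 7.14 g/cm³ = 6.734 g·m⁻²·a⁻¹
copper: temperature factor f = -0.080·(7.4) = -0.5920
  sulphur-dioxide contribution → 0.3905 μm/a
  chloride contribution → 0.6367 μm/a
  total first-year rate 1.027 μm/a
  mass loss = 1.027 μm/a × 8.96 g/cm³ = 9.204 g·m⁻²·a⁻¹
Ordering by g·m⁻²·a⁻¹: copper (9.2) > zinc (6.73)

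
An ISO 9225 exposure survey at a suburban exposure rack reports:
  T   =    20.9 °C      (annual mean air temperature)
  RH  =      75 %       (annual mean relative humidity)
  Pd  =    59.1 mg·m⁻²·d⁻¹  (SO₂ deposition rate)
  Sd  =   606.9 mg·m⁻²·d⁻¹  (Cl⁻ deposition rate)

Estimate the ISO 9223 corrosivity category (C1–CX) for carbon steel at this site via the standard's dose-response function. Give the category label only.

carbon steel: T>10 °C ⇒ hinge -0.054·(20.9−10) = -0.5886
  SO₂ term: 1.77·59.1^0.52·exp(0.02·75-0.5886) = 36.73
  Sd branch = 0.102·Sd^0.62·e^(0.033·RH+0.04·T) = 148.6 μm/a
  sum: 36.73 + 148.6 → r_corr = 185.4 μm/a
185 μm/a falls in (80, 200] for carbon steel → category C5

C5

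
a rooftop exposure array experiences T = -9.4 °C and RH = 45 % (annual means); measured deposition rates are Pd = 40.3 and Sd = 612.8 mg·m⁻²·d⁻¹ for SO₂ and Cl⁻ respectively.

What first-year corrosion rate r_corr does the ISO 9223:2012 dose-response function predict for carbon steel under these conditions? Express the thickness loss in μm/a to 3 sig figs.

r_corr = 18.2 μm/a

carbon steel: temperature factor f = +0.150·(-19.4) = -2.9100
  sulphur-dioxide contribution → 1.621 μm/a
  chloride contribution → 16.53 μm/a
  ⇒ r_corr(carbon steel) = 18.15 μm/a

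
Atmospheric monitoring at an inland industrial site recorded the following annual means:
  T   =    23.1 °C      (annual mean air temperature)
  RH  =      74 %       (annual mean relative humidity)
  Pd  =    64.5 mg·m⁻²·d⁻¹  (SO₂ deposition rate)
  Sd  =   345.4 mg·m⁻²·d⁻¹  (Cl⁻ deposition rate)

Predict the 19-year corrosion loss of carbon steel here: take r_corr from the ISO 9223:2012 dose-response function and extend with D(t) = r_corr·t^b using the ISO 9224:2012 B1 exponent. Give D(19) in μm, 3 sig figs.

carbon steel: T>10 °C ⇒ hinge -0.054·(23.1−10) = -0.7074
  sulphur-dioxide contribution → 33.46 μm/a
  chloride contribution → 110.7 μm/a
  ⇒ r_corr(carbon steel) = 144.2 μm/a
Power-law: D(19) = r_corr · 19^0.523
  D(19) = 144.2 × 19^0.523 = 144.2 × 4.664 = 672.4 μm

D(19) = 672 μm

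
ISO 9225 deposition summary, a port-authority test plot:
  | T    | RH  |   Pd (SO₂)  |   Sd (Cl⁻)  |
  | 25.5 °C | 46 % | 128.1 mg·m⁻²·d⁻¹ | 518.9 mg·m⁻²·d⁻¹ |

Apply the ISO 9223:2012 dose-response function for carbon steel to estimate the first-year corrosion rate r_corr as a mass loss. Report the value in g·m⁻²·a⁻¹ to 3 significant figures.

carbon steel: temperature factor f = -0.054·(15.5) = -0.8370
  SO₂ term: 1.77·128.1^0.52·exp(0.02·46-0.8370) = 23.99
  Cl⁻ term: 0.102·518.9^0.62·exp(0.033·46+0.04·25.5) = 62.26
  sum: 23.99 + 62.26 → r_corr = 86.24 μm/a
Convert to mass loss: 86.24 μm/a × 7.85 g/cm³ = 677 g·m⁻²·a⁻¹

r_corr = 677 g·m⁻²·a⁻¹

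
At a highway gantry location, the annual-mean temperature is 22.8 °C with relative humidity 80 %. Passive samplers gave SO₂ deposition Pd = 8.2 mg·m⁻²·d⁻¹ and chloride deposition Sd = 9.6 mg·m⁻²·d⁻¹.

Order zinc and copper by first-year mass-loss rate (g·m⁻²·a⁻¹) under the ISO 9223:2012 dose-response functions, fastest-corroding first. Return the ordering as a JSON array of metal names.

["copper", "zinc"]

zinc: f(T) = -0.071·(T−10) [T>10 °C] = -0.9088
  sulphur-dioxide contribution → 0.5202 μm/a
  chloride contribution → 0.8367 μm/a
  total first-year rate 1.357 μm/a
  mass loss = 1.357 μm/a × 7.14 g/cm³ = 9.688 g·m⁻²·a⁻¹
copper: temperature factor f = -0.080·(12.8) = -1.0240
  sulphur-dioxide contribution → 0.369 μm/a
  chloride contribution → 1.028 μm/a
  ⇒ r_corr(copper) = 1.397 μm/a
  mass loss = 1.397 μm/a × 8.96 g/cm³ = 12.52 g·m⁻²·a⁻¹
Ordering by g·m⁻²·a⁻¹: copper (12.5) > zinc (9.69)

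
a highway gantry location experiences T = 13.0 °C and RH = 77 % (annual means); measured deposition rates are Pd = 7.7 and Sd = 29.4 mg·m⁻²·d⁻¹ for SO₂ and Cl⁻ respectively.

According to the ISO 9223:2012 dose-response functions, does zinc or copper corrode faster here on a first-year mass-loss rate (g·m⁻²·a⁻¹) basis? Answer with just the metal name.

zinc: f(T) = -0.071·(T−10) [T>10 °C] = -0.2130
  Pd branch = 0.0129·Pd^0.44·e^(0.046·RH+f) = 0.8839 μm/a
  Cl⁻ term: 0.0175·29.4^0.57·exp(0.008·77+0.085·13.0) = 0.6721
  sum: 0.8839 + 0.6721 → r_corr = 1.556 μm/a
  mass loss = 1.556 μm/a × 7.14 g/cm³ = 11.11 g·m⁻²·a⁻¹
copper: temperature factor f = -0.080·(3.0) = -0.2400
  Pd branch = 0.0053·Pd^0.26·e^(0.059·RH+f) = 0.6661 μm/a
  Cl⁻ term: 0.01025·29.4^0.27·exp(0.036·77+0.049·13.0) = 0.7721
  r_corr = 0.6661 + 0.7721 = 1.438 μm/a
  mass loss = 1.438 μm/a × 8.96 g/cm³ = 12.89 g·m⁻²·a⁻¹
Ordering by g·m⁻²·a⁻¹: copper (12.9) > zinc (11.1)

copper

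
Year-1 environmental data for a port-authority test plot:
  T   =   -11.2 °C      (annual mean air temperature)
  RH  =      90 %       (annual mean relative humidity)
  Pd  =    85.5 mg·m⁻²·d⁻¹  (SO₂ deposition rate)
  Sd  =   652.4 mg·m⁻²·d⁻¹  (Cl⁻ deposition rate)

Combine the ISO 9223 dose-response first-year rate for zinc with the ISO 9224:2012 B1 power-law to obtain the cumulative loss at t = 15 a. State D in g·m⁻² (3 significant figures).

D(15) = 201 g·m⁻²

zinc: T≤10 °C ⇒ hinge +0.038·(-11.2−10) = -0.8056
  sulphur-dioxide contribution → 2.563 μm/a
  chloride contribution → 0.5579 μm/a
  total first-year rate 3.121 μm/a
Power-law: D(15) = r_corr · 15^0.813
  D(15) = 3.121 × 15^0.813 = 3.121 × 9.04 = 28.21 μm
  Mass loss = 28.21 μm × 7.14 g/cm³ = 201.4 g·m⁻²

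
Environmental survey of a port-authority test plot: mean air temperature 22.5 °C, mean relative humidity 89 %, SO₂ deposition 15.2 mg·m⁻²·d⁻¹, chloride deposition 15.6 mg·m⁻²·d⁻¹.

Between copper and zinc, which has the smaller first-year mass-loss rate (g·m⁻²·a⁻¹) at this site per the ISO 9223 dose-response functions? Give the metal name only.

zinc

copper: T>10 °C ⇒ hinge -0.080·(22.5−10) = -1.0000
  sulphur-dioxide contribution → 0.7546 μm/a
  chloride contribution → 1.596 μm/a
  ⇒ r_corr(copper) = 2.351 μm/a
  mass loss = 2.351 μm/a × 8.96 g/cm³ = 21.07 g·m⁻²·a⁻¹
zinc: temperature factor f = -0.071·(12.5) = -0.8875
  sulphur-dioxide contribution → 1.055 μm/a
  chloride contribution → 1.156 μm/a
  total first-year rate 2.211 μm/a
  mass loss = 2.211 μm/a × 7.14 g/cm³ = 15.78 g·m⁻²·a⁻¹
Ordering by g·m⁻²·a⁻¹: copper (21.1) > zinc (15.8)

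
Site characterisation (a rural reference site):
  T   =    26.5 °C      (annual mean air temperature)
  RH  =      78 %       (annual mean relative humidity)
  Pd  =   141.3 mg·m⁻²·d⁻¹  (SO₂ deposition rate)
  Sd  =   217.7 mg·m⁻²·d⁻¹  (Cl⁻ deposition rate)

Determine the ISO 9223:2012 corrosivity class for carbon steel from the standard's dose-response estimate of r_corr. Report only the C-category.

C5

carbon steel: f(T) = -0.054·(T−10) [T>10 °C] = -0.8910
  sulphur-dioxide contribution → 45.35 μm/a
  chloride contribution → 108.7 μm/a
  total first-year rate 154.1 μm/a
154 μm/a falls in (80, 200] for carbon steel → category C5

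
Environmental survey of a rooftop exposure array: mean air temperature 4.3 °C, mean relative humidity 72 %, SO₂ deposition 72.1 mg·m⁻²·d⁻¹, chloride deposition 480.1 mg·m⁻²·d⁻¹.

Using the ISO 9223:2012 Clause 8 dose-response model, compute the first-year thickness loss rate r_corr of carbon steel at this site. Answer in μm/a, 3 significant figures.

r_corr = 89.3 μm/a

carbon steel: temperature factor f = +0.150·(-5.7) = -0.8550
  SO₂ term: 1.77·72.1^0.52·exp(0.02·72-0.8550) = 29.39
  Sd branch = 0.102·Sd^0.62·e^(0.033·RH+0.04·T) = 59.93 μm/a
  r_corr = 29.39 + 59.93 = 89.31 μm/a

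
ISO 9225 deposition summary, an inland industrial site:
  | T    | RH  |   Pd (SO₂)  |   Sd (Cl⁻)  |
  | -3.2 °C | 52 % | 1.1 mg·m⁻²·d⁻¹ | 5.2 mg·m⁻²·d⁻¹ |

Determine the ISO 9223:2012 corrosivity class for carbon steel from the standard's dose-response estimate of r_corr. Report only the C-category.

carbon steel: T≤10 °C ⇒ hinge +0.150·(-3.2−10) = -1.9800
  SO₂ term: 1.77·1.1^0.52·exp(0.02·52-1.9800) = 0.7265
  Cl⁻ term: 0.102·5.2^0.62·exp(0.033·52+0.04·-3.2) = 1.387
  r_corr = 0.7265 + 1.387 = 2.114 μm/a
2.11 μm/a falls in (1.3, 25] for carbon steel → category C2

C2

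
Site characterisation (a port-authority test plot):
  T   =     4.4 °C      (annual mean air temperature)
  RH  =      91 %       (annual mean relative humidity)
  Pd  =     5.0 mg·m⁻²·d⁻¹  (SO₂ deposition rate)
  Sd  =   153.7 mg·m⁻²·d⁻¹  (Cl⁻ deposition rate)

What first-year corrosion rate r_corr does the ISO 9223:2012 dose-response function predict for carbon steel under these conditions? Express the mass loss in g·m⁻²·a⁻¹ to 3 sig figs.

r_corr = 522 g·m⁻²·a⁻¹

carbon steel: temperature factor f = +0.150·(-5.6) = -0.8400
  SO₂ term: 1.77·5.0^0.52·exp(0.02·91-0.8400) = 10.89
  Sd branch = 0.102·Sd^0.62·e^(0.033·RH+0.04·T) = 55.59 μm/a
  r_corr = 10.89 + 55.59 = 66.48 μm/a
Convert to mass loss: 66.48 μm/a × 7.85 g/cm³ = 521.8 g·m⁻²·a⁻¹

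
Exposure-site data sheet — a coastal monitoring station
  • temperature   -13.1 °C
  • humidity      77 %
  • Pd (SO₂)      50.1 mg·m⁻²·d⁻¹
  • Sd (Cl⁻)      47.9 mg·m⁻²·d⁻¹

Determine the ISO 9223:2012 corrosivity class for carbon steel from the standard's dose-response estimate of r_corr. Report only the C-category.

C2

carbon steel: temperature factor f = +0.150·(-23.1) = -3.4650
  sulphur-dioxide contribution → 1.976 μm/a
  chloride contribution → 8.441 μm/a
  total first-year rate 10.42 μm/a
Category bounds: 1.3…25 μm/a bracket r_corr ⇒ C2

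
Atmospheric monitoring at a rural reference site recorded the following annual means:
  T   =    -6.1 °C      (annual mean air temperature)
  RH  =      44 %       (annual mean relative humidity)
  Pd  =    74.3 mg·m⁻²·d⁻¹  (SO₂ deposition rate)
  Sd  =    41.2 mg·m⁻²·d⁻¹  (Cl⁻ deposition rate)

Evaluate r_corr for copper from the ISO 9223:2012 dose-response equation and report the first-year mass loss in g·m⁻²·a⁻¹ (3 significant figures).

copper: T≤10 °C ⇒ hinge +0.126·(-6.1−10) = -2.0286
  sulphur-dioxide contribution → 0.02865 μm/a
  chloride contribution → 0.1011 μm/a
  total first-year rate 0.1298 μm/a
Convert to mass loss: 0.1298 μm/a × 8.96 g/cm³ = 1.163 g·m⁻²·a⁻¹

r_corr = 1.16 g·m⁻²·a⁻¹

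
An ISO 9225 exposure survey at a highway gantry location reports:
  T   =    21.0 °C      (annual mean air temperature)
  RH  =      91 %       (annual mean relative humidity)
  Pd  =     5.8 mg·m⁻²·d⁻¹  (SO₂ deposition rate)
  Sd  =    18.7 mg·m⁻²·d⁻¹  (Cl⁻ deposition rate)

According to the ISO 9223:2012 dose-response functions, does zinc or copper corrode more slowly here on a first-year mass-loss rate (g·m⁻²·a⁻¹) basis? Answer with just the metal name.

zinc: temperature factor f = -0.071·(11.0) = -0.7810
  SO₂ term: 0.0129·5.8^0.44·exp(0.046·91-0.7810) = 0.8419
  Cl⁻ term: 0.0175·18.7^0.57·exp(0.008·91+0.085·21.0) = 1.146
  sum: 0.8419 + 1.146 → r_corr = 1.988 μm/a
  mass loss = 1.988 μm/a × 7.14 g/cm³ = 14.2 g·m⁻²·a⁻¹
copper: f(T) = -0.080·(T−10) [T>10 °C] = -0.8800
  Pd branch = 0.0053·Pd^0.26·e^(0.059·RH+f) = 0.7453 μm/a
  Cl⁻ term: 0.01025·18.7^0.27·exp(0.036·91+0.049·21.0) = 1.674
  r_corr = 0.7453 + 1.674 = 2.419 μm/a
  mass loss = 2.419 μm/a × 8.96 g/cm³ = 21.68 g·m⁻²·a⁻¹
Ordering by g·m⁻²·a⁻¹: copper (21.7) > zinc (14.2)

zinc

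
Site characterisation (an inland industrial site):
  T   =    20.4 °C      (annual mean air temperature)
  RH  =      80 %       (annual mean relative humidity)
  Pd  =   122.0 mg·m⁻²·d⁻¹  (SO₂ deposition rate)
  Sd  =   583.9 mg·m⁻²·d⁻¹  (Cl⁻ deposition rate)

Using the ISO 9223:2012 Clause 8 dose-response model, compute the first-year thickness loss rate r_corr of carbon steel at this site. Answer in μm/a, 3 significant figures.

r_corr = 229 μm/a

carbon steel: temperature factor f = -0.054·(10.4) = -0.5616
  Pd branch = 1.77·Pd^0.52·e^(0.02·RH+f) = 60.79 μm/a
  Sd branch = 0.102·Sd^0.62·e^(0.033·RH+0.04·T) = 167.7 μm/a
  r_corr = 60.79 + 167.7 = 228.5 μm/a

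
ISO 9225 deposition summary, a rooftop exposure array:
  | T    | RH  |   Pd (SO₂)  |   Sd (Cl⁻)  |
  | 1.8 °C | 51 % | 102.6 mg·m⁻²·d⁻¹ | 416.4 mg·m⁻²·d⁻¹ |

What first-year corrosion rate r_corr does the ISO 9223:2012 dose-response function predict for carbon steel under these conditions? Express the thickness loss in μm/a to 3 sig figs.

carbon steel: T≤10 °C ⇒ hinge +0.150·(1.8−10) = -1.2300
  SO₂ term: 1.77·102.6^0.52·exp(0.02·51-1.2300) = 15.94
  Cl⁻ term: 0.102·416.4^0.62·exp(0.033·51+0.04·1.8) = 24.82
  r_corr = 15.94 + 24.82 = 40.77 μm/a

r_corr = 40.8 μm/a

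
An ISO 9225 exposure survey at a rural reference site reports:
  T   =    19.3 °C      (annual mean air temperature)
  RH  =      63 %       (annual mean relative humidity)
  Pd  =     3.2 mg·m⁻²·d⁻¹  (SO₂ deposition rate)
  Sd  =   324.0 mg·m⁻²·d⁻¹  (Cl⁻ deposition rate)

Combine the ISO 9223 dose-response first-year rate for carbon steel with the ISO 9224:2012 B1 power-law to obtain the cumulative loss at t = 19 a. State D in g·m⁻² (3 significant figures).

carbon steel: temperature factor f = -0.054·(9.3) = -0.5022
  Pd branch = 1.77·Pd^0.52·e^(0.02·RH+f) = 6.914 μm/a
  Sd branch = 0.102·Sd^0.62·e^(0.033·RH+0.04·T) = 63.58 μm/a
  r_corr = 6.914 + 63.58 = 70.49 μm/a
Power-law: D(19) = r_corr · 19^0.523
  D(19) = 70.49 × 19^0.523 = 70.49 × 4.664 = 328.8 μm
  Mass loss = 328.8 μm × 7.85 g/cm³ = 2581 g·m⁻²

D(19) = 2.58e+03 g·m⁻²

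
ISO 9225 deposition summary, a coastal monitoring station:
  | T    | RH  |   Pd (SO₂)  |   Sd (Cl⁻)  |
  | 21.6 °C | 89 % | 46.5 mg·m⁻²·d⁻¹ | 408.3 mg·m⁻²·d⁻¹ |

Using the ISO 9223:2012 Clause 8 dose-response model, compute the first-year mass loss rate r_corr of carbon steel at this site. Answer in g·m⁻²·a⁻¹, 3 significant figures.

r_corr = 1.81e+03 g·m⁻²·a⁻¹

carbon steel: temperature factor f = -0.054·(11.6) = -0.6264
  sulphur-dioxide contribution → 41.31 μm/a
  chloride contribution → 189.7 μm/a
  ⇒ r_corr(carbon steel) = 231.1 μm/a
Convert to mass loss: 231.1 μm/a × 7.85 g/cm³ = 1814 g·m⁻²·a⁻¹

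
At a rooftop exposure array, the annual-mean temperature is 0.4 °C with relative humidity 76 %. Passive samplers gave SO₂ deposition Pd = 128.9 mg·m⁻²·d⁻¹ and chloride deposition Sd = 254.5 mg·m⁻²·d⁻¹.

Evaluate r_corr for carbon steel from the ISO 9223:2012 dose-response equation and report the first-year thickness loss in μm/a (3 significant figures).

carbon steel: temperature factor f = +0.150·(-9.6) = -1.4400
  SO₂ term: 1.77·128.9^0.52·exp(0.02·76-1.4400) = 23.99
  Cl⁻ term: 0.102·254.5^0.62·exp(0.033·76+0.04·0.4) = 39.47
  sum: 23.99 + 39.47 → r_corr = 63.46 μm/a

r_corr = 63.5 μm/a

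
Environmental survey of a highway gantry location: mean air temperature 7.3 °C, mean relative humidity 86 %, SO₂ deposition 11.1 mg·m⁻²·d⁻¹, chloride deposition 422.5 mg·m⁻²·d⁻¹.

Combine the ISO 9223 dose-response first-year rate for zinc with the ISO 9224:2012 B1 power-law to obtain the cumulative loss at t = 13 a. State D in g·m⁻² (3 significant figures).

zinc: temperature factor f = +0.038·(-2.7) = -0.1026
  Pd branch = 0.0129·Pd^0.44·e^(0.046·RH+f) = 1.754 μm/a
  Sd branch = 0.0175·Sd^0.57·e^(0.008·RH+0.085·T) = 2.033 μm/a
  sum: 1.754 + 2.033 → r_corr = 3.787 μm/a
Power-law: D(13) = r_corr · 13^0.813
  D(13) = 3.787 × 13^0.813 = 3.787 × 8.047 = 30.47 μm
  Mass loss = 30.47 μm × 7.14 g/cm³ = 217.6 g·m⁻²

D(13) = 218 g·m⁻²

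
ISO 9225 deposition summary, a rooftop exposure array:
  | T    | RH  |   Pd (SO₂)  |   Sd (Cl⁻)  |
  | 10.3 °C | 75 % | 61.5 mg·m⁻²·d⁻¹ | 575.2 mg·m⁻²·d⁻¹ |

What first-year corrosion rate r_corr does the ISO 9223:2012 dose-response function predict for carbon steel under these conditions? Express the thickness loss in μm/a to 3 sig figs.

r_corr = 161 μm/a

carbon steel: T>10 °C ⇒ hinge -0.054·(10.3−10) = -0.0162
  sulphur-dioxide contribution → 66.47 μm/a
  chloride contribution → 94.08 μm/a
  total first-year rate 160.5 μm/a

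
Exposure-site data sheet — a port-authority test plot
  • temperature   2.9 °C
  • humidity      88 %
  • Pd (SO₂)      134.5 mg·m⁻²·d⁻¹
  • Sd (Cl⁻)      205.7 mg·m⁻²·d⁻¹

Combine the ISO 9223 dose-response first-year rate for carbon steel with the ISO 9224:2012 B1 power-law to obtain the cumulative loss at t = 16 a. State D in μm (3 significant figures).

D(16) = 436 μm

carbon steel: T≤10 °C ⇒ hinge +0.150·(2.9−10) = -1.0650
  sulphur-dioxide contribution → 45.37 μm/a
  chloride contribution → 56.8 μm/a
  total first-year rate 102.2 μm/a
Long-term exponent b (ISO 9224 Table 2, B1) = 0.523
  D(16) = 102.2 × 16^0.523 = 102.2 × 4.263 = 435.6 μm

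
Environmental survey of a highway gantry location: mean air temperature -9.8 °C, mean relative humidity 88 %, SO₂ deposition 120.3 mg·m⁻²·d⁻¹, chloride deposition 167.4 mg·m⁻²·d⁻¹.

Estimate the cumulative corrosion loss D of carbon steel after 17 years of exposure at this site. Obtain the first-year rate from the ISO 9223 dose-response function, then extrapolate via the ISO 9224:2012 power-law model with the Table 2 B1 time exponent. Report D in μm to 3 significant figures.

carbon steel: f(T) = +0.150·(T−10) [T≤10 °C] = -2.9700
  SO₂ term: 1.77·120.3^0.52·exp(0.02·88-2.9700) = 6.371
  Sd branch = 0.102·Sd^0.62·e^(0.033·RH+0.04·T) = 30.08 μm/a
  sum: 6.371 + 30.08 → r_corr = 36.45 μm/a
Long-term exponent b (ISO 9224 Table 2, B1) = 0.523
  D(17) = 36.45 × 17^0.523 = 36.45 × 4.401 = 160.4 μm

D(17) = 160 μm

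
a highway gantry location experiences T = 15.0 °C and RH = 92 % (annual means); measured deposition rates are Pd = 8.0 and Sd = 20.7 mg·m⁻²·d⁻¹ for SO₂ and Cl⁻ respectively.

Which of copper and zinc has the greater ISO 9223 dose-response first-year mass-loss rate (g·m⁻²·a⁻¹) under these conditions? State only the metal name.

copper: temperature factor f = -0.080·(5.0) = -0.4000
  SO₂ term: 0.0053·8.0^0.26·exp(0.059·92-0.4000) = 1.389
  Cl⁻ term: 0.01025·20.7^0.27·exp(0.036·92+0.049·15.0) = 1.329
  r_corr = 1.389 + 1.329 = 2.718 μm/a
  mass loss = 2.718 μm/a × 8.96 g/cm³ = 24.36 g·m⁻²·a⁻¹
zinc: T>10 °C ⇒ hinge -0.071·(15.0−10) = -0.3550
  Pd branch = 0.0129·Pd^0.44·e^(0.046·RH+f) = 1.555 μm/a
  Cl⁻ term: 0.0175·20.7^0.57·exp(0.008·92+0.085·15.0) = 0.7354
  sum: 1.555 + 0.7354 → r_corr = 2.29 μm/a
  mass loss = 2.29 μm/a × 7.14 g/cm³ = 16.35 g·m⁻²·a⁻¹
Ordering by g·m⁻²·a⁻¹: copper (24.4) > zinc (16.4)

copper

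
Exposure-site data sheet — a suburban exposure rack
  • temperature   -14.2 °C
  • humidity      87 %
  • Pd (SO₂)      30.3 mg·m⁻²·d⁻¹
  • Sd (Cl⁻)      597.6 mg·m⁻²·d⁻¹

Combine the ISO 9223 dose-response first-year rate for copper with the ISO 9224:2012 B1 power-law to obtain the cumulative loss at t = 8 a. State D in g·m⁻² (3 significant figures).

copper: temperature factor f = +0.126·(-24.2) = -3.0492
  sulphur-dioxide contribution → 0.1034 μm/a
  chloride contribution → 0.6582 μm/a
  total first-year rate 0.7616 μm/a
ISO 9224: D(t) = r_corr · t^b with b = 0.667 (copper, B1)
  D(8) = 0.7616 × 8^0.667 = 0.7616 × 4.003 = 3.049 μm
  Mass loss = 3.049 μm × 8.96 g/cm³ = 27.32 g·m⁻²

D(8) = 27.3 g·m⁻²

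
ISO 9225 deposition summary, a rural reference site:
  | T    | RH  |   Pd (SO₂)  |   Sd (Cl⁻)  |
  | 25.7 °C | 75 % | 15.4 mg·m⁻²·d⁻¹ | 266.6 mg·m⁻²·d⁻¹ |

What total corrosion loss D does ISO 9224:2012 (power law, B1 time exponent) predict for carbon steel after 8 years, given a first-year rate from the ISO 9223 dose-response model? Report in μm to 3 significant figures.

carbon steel: T>10 °C ⇒ hinge -0.054·(25.7−10) = -0.8478
  SO₂ term: 1.77·15.4^0.52·exp(0.02·75-0.8478) = 14.08
  Cl⁻ term: 0.102·266.6^0.62·exp(0.033·75+0.04·25.7) = 108.1
  sum: 14.08 + 108.1 → r_corr = 122.2 μm/a
ISO 9224: D(t) = r_corr · t^b with b = 0.523 (carbon steel, B1)
  D(8) = 122.2 × 8^0.523 = 122.2 × 2.967 = 362.6 μm

D(8) = 363 μm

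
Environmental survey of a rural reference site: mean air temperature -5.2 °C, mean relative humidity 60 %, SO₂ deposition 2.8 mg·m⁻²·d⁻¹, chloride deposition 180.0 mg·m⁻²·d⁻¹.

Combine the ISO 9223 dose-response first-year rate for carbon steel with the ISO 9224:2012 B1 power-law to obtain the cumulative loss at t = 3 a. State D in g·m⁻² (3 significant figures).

D(3) = 224 g·m⁻²

carbon steel: T≤10 °C ⇒ hinge +0.150·(-5.2−10) = -2.2800
  SO₂ term: 1.77·2.8^0.52·exp(0.02·60-2.2800) = 1.027
  Sd branch = 0.102·Sd^0.62·e^(0.033·RH+0.04·T) = 15.01 μm/a
  r_corr = 1.027 + 15.01 = 16.04 μm/a
ISO 9224: D(t) = r_corr · t^b with b = 0.523 (carbon steel, B1)
  D(3) = 16.04 × 3^0.523 = 16.04 × 1.776 = 28.49 μm
  Mass loss = 28.49 μm × 7.85 g/cm³ = 223.7 g·m⁻²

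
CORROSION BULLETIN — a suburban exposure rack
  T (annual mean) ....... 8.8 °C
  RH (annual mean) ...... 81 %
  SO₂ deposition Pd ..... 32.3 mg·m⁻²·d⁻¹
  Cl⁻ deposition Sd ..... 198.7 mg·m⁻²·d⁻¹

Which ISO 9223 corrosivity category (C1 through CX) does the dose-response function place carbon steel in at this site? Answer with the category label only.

C5

carbon steel: T≤10 °C ⇒ hinge +0.150·(8.8−10) = -0.1800
  SO₂ term: 1.77·32.3^0.52·exp(0.02·81-0.1800) = 45.51
  Sd branch = 0.102·Sd^0.62·e^(0.033·RH+0.04·T) = 55.88 μm/a
  r_corr = 45.51 + 55.88 = 101.4 μm/a
Category bounds: 80…200 μm/a bracket r_corr ⇒ C5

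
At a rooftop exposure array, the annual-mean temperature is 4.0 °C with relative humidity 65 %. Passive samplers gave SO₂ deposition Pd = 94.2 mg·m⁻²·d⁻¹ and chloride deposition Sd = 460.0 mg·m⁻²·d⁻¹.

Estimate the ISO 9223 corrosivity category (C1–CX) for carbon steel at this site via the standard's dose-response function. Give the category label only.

C4

carbon steel: temperature factor f = +0.150·(-6.0) = -0.9000
  SO₂ term: 1.77·94.2^0.52·exp(0.02·65-0.9000) = 28.07
  Sd branch = 0.102·Sd^0.62·e^(0.033·RH+0.04·T) = 45.77 μm/a
  sum: 28.07 + 45.77 → r_corr = 73.83 μm/a
73.8 μm/a falls in (50, 80] for carbon steel → category C4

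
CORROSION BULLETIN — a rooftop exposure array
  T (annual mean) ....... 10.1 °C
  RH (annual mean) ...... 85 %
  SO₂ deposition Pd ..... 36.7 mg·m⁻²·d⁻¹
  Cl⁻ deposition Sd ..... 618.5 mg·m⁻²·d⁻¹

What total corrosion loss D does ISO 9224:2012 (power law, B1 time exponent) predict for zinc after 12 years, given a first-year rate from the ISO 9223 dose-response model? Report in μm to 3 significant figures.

D(12) = 47.5 μm

zinc: f(T) = -0.071·(T−10) [T>10 °C] = -0.0071
  SO₂ term: 0.0129·36.7^0.44·exp(0.046·85-0.0071) = 3.119
  Sd branch = 0.0175·Sd^0.57·e^(0.008·RH+0.085·T) = 3.179 μm/a
  sum: 3.119 + 3.179 → r_corr = 6.298 μm/a
Power-law: D(12) = r_corr · 12^0.813
  D(12) = 6.298 × 12^0.813 = 6.298 × 7.54 = 47.49 μm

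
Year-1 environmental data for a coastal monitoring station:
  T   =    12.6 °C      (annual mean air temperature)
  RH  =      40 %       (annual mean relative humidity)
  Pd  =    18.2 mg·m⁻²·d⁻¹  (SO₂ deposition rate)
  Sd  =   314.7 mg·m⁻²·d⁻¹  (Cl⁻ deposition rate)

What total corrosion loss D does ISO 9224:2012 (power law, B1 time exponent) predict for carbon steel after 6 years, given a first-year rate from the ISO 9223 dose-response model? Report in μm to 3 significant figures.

D(6) = 96.6 μm

carbon steel: f(T) = -0.054·(T−10) [T>10 °C] = -0.1404
  sulphur-dioxide contribution → 15.48 μm/a
  chloride contribution → 22.36 μm/a
  ⇒ r_corr(carbon steel) = 37.84 μm/a
Power-law: D(6) = r_corr · 6^0.523
  D(6) = 37.84 × 6^0.523 = 37.84 × 2.553 = 96.58 μm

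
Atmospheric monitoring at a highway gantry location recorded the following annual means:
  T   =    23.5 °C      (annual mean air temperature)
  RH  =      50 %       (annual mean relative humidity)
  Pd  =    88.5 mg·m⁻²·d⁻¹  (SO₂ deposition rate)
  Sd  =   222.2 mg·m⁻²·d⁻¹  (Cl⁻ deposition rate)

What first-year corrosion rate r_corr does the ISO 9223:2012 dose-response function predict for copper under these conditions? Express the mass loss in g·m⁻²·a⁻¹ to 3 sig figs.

r_corr = 8.55 g·m⁻²·a⁻¹

copper: f(T) = -0.080·(T−10) [T>10 °C] = -1.0800
  Pd branch = 0.0053·Pd^0.26·e^(0.059·RH+f) = 0.1103 μm/a
  Cl⁻ term: 0.01025·222.2^0.27·exp(0.036·50+0.049·23.5) = 0.8437
  r_corr = 0.1103 + 0.8437 = 0.954 μm/a
Convert to mass loss: 0.954 μm/a × 8.96 g/cm³ = 8.548 g·m⁻²·a⁻¹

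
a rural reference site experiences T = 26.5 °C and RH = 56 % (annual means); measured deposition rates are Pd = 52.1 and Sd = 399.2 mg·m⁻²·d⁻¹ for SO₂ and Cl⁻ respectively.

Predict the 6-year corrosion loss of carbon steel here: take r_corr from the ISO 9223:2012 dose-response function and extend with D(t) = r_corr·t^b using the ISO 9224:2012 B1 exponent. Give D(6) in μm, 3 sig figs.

D(6) = 240 μm

carbon steel: f(T) = -0.054·(T−10) [T>10 °C] = -0.8910
  Pd branch = 1.77·Pd^0.52·e^(0.02·RH+f) = 17.39 μm/a
  Cl⁻ term: 0.102·399.2^0.62·exp(0.033·56+0.04·26.5) = 76.61
  r_corr = 17.39 + 76.61 = 93.99 μm/a
ISO 9224: D(t) = r_corr · t^b with b = 0.523 (carbon steel, B1)
  D(6) = 93.99 × 6^0.523 = 93.99 × 2.553 = 239.9 μm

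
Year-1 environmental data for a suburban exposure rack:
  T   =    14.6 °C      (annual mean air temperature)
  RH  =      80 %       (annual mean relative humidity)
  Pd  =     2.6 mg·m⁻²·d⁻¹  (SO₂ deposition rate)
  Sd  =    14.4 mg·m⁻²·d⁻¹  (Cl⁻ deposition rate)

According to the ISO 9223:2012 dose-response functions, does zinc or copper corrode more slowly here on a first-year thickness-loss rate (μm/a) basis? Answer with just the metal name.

zinc: T>10 °C ⇒ hinge -0.071·(14.6−10) = -0.3266
  Pd branch = 0.0129·Pd^0.44·e^(0.046·RH+f) = 0.5617 μm/a
  Cl⁻ term: 0.0175·14.4^0.57·exp(0.008·80+0.085·14.6) = 0.5251
  r_corr = 0.5617 + 0.5251 = 1.087 μm/a
copper: T>10 °C ⇒ hinge -0.080·(14.6−10) = -0.3680
  SO₂ term: 0.0053·2.6^0.26·exp(0.059·80-0.3680) = 0.5275
  Sd branch = 0.01025·Sd^0.27·e^(0.036·RH+0.049·T) = 0.7673 μm/a
  sum: 0.5275 + 0.7673 → r_corr = 1.295 μm/a
Ordering by μm/a: copper (1.29) > zinc (1.09)

zinc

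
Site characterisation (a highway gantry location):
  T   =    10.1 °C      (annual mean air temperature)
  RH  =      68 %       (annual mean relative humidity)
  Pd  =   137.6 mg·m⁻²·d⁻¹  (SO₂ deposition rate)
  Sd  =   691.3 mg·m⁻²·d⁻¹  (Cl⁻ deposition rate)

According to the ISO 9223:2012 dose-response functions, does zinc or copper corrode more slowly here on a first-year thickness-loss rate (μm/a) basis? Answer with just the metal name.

copper

zinc: T>10 °C ⇒ hinge -0.071·(10.1−10) = -0.0071
  Pd branch = 0.0129·Pd^0.44·e^(0.046·RH+f) = 2.553 μm/a
  Sd branch = 0.0175·Sd^0.57·e^(0.008·RH+0.085·T) = 2.956 μm/a
  sum: 2.553 + 2.956 → r_corr = 5.509 μm/a
copper: T>10 °C ⇒ hinge -0.080·(10.1−10) = -0.0080
  SO₂ term: 0.0053·137.6^0.26·exp(0.059·68-0.0080) = 1.045
  Sd branch = 0.01025·Sd^0.27·e^(0.036·RH+0.049·T) = 1.136 μm/a
  r_corr = 1.045 + 1.136 = 2.182 μm/a
Ordering by μm/a: zinc (5.51) > copper (2.18)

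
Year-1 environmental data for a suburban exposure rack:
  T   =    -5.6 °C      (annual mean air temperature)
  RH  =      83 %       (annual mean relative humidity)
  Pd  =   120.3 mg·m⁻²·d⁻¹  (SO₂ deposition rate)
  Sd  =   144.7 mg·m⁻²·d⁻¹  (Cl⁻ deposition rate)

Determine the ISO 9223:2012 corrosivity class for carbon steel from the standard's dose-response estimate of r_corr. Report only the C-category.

C3

carbon steel: temperature factor f = +0.150·(-15.6) = -2.3400
  Pd branch = 1.77·Pd^0.52·e^(0.02·RH+f) = 10.82 μm/a
  Sd branch = 0.102·Sd^0.62·e^(0.033·RH+0.04·T) = 27.56 μm/a
  sum: 10.82 + 27.56 → r_corr = 38.39 μm/a
ISO 9223 Table 2 (carbon steel): 25 < 38.4 ≤ 50 μm/a ⇒ C3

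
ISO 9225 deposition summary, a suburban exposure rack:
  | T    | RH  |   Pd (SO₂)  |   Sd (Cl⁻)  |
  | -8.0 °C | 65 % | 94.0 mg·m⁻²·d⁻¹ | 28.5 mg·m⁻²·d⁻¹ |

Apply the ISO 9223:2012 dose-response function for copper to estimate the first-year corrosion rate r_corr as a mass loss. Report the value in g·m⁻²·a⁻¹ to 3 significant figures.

r_corr = 2.33 g·m⁻²·a⁻¹

copper: f(T) = +0.126·(T−10) [T≤10 °C] = -2.2680
  Pd branch = 0.0053·Pd^0.26·e^(0.059·RH+f) = 0.08276 μm/a
  Sd branch = 0.01025·Sd^0.27·e^(0.036·RH+0.049·T) = 0.1776 μm/a
  sum: 0.08276 + 0.1776 → r_corr = 0.2604 μm/a
Convert to mass loss: 0.2604 μm/a × 8.96 g/cm³ = 2.333 g·m⁻²·a⁻¹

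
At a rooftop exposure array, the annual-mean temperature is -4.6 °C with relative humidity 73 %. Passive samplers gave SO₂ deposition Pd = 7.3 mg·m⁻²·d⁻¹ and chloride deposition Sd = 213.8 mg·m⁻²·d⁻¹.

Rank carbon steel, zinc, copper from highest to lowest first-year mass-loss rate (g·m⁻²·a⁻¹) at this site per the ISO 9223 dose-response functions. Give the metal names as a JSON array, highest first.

["carbon steel", "zinc", "copper"]

carbon steel: f(T) = +0.150·(T−10) [T≤10 °C] = -2.1900
  SO₂ term: 1.77·7.3^0.52·exp(0.02·73-2.1900) = 2.398
  Cl⁻ term: 0.102·213.8^0.62·exp(0.033·73+0.04·-4.6) = 26.27
  sum: 2.398 + 26.27 → r_corr = 28.67 μm/a
  mass loss = 28.67 μm/a × 7.85 g/cm³ = 225.1 g·m⁻²·a⁻¹
zinc: T≤10 °C ⇒ hinge +0.038·(-4.6−10) = -0.5548
  Pd branch = 0.0129·Pd^0.44·e^(0.046·RH+f) = 0.5103 μm/a
  Sd branch = 0.0175·Sd^0.57·e^(0.008·RH+0.085·T) = 0.4518 μm/a
  r_corr = 0.5103 + 0.4518 = 0.9622 μm/a
  mass loss = 0.9622 μm/a × 7.14 g/cm³ = 6.87 g·m⁻²·a⁻¹
copper: T≤10 °C ⇒ hinge +0.126·(-4.6−10) = -1.8396
  SO₂ term: 0.0053·7.3^0.26·exp(0.059·73-1.8396) = 0.1048
  Cl⁻ term: 0.01025·213.8^0.27·exp(0.036·73+0.049·-4.6) = 0.4822
  r_corr = 0.1048 + 0.4822 = 0.587 μm/a
  mass loss = 0.587 μm/a × 8.96 g/cm³ = 5.26 g·m⁻²·a⁻¹
Ordering by g·m⁻²·a⁻¹: carbon steel (225) > zinc (6.87) > copper (5.26)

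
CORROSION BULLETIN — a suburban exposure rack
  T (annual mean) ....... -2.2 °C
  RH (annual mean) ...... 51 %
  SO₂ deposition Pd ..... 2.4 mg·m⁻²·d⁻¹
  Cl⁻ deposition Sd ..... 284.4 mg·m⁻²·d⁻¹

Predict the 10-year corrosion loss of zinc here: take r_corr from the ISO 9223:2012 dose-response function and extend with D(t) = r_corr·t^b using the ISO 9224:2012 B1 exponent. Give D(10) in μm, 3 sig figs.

D(10) = 4.36 μm

zinc: f(T) = +0.038·(T−10) [T≤10 °C] = -0.4636
  sulphur-dioxide contribution → 0.1246 μm/a
  chloride contribution → 0.5467 μm/a
  total first-year rate 0.6713 μm/a
ISO 9224: D(t) = r_corr · t^b with b = 0.813 (zinc, B1)
  D(10) = 0.6713 × 10^0.813 = 0.6713 × 6.501 = 4.364 μm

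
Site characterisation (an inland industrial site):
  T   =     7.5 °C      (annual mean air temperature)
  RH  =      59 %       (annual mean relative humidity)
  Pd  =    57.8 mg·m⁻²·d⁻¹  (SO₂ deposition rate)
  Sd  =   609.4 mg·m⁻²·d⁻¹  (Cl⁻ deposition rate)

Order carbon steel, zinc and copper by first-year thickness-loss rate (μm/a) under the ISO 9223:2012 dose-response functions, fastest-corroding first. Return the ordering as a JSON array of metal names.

["carbon steel", "zinc", "copper"]

carbon steel: temperature factor f = +0.150·(-2.5) = -0.3750
  SO₂ term: 1.77·57.8^0.52·exp(0.02·59-0.3750) = 32.64
  Sd branch = 0.102·Sd^0.62·e^(0.033·RH+0.04·T) = 51.42 μm/a
  r_corr = 32.64 + 51.42 = 84.06 μm/a
zinc: T≤10 °C ⇒ hinge +0.038·(7.5−10) = -0.0950
  SO₂ term: 0.0129·57.8^0.44·exp(0.046·59-0.0950) = 1.055
  Cl⁻ term: 0.0175·609.4^0.57·exp(0.008·59+0.085·7.5) = 2.052
  sum: 1.055 + 2.052 → r_corr = 3.108 μm/a
copper: f(T) = +0.126·(T−10) [T≤10 °C] = -0.3150
  SO₂ term: 0.0053·57.8^0.26·exp(0.059·59-0.3150) = 0.3609
  Sd branch = 0.01025·Sd^0.27·e^(0.036·RH+0.049·T) = 0.6993 μm/a
  r_corr = 0.3609 + 0.6993 = 1.06 μm/a
Ordering by μm/a: carbon steel (84.1) > zinc (3.11) > copper (1.06)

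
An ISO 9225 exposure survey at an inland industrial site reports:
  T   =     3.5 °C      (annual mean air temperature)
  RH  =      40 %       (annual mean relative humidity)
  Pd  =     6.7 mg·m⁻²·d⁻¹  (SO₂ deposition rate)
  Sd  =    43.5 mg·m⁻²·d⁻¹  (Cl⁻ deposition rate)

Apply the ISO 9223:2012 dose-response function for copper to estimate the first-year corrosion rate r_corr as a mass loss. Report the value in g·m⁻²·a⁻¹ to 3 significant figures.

r_corr = 1.64 g·m⁻²·a⁻¹

copper: temperature factor f = +0.126·(-6.5) = -0.8190
  SO₂ term: 0.0053·6.7^0.26·exp(0.059·40-0.8190) = 0.04058
  Cl⁻ term: 0.01025·43.5^0.27·exp(0.036·40+0.049·3.5) = 0.1422
  sum: 0.04058 + 0.1422 → r_corr = 0.1828 μm/a
Convert to mass loss: 0.1828 μm/a × 8.96 g/cm³ = 1.638 g·m⁻²·a⁻¹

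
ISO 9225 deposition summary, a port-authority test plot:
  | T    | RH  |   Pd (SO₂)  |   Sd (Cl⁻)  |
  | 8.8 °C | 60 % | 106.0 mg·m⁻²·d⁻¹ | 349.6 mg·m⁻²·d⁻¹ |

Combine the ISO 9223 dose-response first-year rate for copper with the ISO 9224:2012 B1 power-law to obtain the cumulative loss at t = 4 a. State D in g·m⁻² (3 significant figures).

copper: f(T) = +0.126·(T−10) [T≤10 °C] = -0.1512
  Pd branch = 0.0053·Pd^0.26·e^(0.059·RH+f) = 0.5279 μm/a
  Sd branch = 0.01025·Sd^0.27·e^(0.036·RH+0.049·T) = 0.665 μm/a
  r_corr = 0.5279 + 0.665 = 1.193 μm/a
Power-law: D(4) = r_corr · 4^0.667
  D(4) = 1.193 × 4^0.667 = 1.193 × 2.521 = 3.007 μm
  Mass loss = 3.007 μm × 8.96 g/cm³ = 26.95 g·m⁻²

D(4) = 26.9 g·m⁻²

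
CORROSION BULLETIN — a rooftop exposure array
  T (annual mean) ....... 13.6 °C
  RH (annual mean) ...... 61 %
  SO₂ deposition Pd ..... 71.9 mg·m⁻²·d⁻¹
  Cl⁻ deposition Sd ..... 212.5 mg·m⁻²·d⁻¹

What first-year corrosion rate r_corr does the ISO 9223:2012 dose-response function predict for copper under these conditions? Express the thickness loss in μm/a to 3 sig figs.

copper: f(T) = -0.080·(T−10) [T>10 °C] = -0.2880
  Pd branch = 0.0053·Pd^0.26·e^(0.059·RH+f) = 0.4415 μm/a
  Cl⁻ term: 0.01025·212.5^0.27·exp(0.036·61+0.049·13.6) = 0.7625
  r_corr = 0.4415 + 0.7625 = 1.204 μm/a

r_corr = 1.20 μm/a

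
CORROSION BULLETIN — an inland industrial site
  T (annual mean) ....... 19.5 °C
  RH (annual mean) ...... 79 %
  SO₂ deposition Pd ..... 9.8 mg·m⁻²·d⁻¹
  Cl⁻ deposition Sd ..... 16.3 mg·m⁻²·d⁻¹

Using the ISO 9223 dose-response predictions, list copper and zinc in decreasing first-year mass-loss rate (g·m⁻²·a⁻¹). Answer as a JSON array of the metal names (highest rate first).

copper: f(T) = -0.080·(T−10) [T>10 °C] = -0.7600
  sulphur-dioxide contribution → 0.4744 μm/a
  chloride contribution → 0.973 μm/a
  ⇒ r_corr(copper) = 1.447 μm/a
  mass loss = 1.447 μm/a × 8.96 g/cm³ = 12.97 g·m⁻²·a⁻¹
zinc: temperature factor f = -0.071·(9.5) = -0.6745
  sulphur-dioxide contribution → 0.6792 μm/a
  chloride contribution → 0.8478 μm/a
  ⇒ r_corr(zinc) = 1.527 μm/a
  mass loss = 1.527 μm/a × 7.14 g/cm³ = 10.9 g·m⁻²·a⁻¹
Ordering by g·m⁻²·a⁻¹: copper (13) > zinc (10.9)

["copper", "zinc"]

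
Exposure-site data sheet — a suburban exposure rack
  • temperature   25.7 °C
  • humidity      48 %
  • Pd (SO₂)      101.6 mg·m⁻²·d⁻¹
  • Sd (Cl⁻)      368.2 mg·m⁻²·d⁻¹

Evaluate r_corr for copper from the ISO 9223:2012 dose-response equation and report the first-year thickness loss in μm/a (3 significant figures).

copper: temperature factor f = -0.080·(15.7) = -1.2560
  sulphur-dioxide contribution → 0.08522 μm/a
  chloride contribution → 1.002 μm/a
  ⇒ r_corr(copper) = 1.087 μm/a

r_corr = 1.09 μm/a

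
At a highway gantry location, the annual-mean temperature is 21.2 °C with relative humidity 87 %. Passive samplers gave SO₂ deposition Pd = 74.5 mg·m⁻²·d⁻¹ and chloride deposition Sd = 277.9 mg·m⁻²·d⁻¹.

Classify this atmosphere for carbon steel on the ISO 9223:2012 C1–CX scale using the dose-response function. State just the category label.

carbon steel: f(T) = -0.054·(T−10) [T>10 °C] = -0.6048
  SO₂ term: 1.77·74.5^0.52·exp(0.02·87-0.6048) = 51.82
  Cl⁻ term: 0.102·277.9^0.62·exp(0.033·87+0.04·21.2) = 137.7
  sum: 51.82 + 137.7 → r_corr = 189.5 μm/a
ISO 9223 Table 2 (carbon steel): 80 < 190 ≤ 200 μm/a ⇒ C5

C5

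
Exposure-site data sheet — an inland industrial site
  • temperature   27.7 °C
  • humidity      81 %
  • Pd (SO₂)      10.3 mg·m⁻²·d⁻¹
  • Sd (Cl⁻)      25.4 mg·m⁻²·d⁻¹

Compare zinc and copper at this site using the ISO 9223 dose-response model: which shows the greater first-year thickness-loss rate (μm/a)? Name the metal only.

zinc: temperature factor f = -0.071·(17.7) = -1.2567
  sulphur-dioxide contribution → 0.4252 μm/a
  chloride contribution → 2.227 μm/a
  total first-year rate 2.652 μm/a
copper: f(T) = -0.080·(T−10) [T>10 °C] = -1.4160
  sulphur-dioxide contribution → 0.2806 μm/a
  chloride contribution → 1.762 μm/a
  total first-year rate 2.042 μm/a
Ordering by μm/a: zinc (2.65) > copper (2.04)

zinc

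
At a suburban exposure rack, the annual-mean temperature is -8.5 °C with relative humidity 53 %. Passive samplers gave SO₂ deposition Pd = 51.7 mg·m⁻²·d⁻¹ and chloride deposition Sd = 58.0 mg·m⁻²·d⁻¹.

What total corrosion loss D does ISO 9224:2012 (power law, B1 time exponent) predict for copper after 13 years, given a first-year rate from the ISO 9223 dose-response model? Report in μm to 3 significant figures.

copper: temperature factor f = +0.126·(-18.5) = -2.3310
  sulphur-dioxide contribution → 0.03277 μm/a
  chloride contribution → 0.1363 μm/a
  ⇒ r_corr(copper) = 0.1691 μm/a
Long-term exponent b (ISO 9224 Table 2, B1) = 0.667
  D(13) = 0.1691 × 13^0.667 = 0.1691 × 5.534 = 0.9357 μm

D(13) = 0.936 μm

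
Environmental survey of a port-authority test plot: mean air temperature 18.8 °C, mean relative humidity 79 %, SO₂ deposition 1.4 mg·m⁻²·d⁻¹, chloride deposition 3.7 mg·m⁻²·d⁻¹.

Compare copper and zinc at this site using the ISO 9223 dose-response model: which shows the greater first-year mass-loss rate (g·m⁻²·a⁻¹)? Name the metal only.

copper

copper: temperature factor f = -0.080·(8.8) = -0.7040
  sulphur-dioxide contribution → 0.3025 μm/a
  chloride contribution → 0.63 μm/a
  ⇒ r_corr(copper) = 0.9325 μm/a
  mass loss = 0.9325 μm/a × 8.96 g/cm³ = 8.356 g·m⁻²·a⁻¹
zinc: f(T) = -0.071·(T−10) [T>10 °C] = -0.6248
  sulphur-dioxide contribution → 0.3032 μm/a
  chloride contribution → 0.3431 μm/a
  total first-year rate 0.6463 μm/a
  mass loss = 0.6463 μm/a × 7.14 g/cm³ = 4.615 g·m⁻²·a⁻¹
Ordering by g·m⁻²·a⁻¹: copper (8.36) > zinc (4.61)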